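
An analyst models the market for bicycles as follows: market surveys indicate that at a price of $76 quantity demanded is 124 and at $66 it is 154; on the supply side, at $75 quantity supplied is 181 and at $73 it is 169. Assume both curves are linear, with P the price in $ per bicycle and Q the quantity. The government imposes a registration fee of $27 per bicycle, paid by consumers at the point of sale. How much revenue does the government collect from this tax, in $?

Tax revenue = $2457.

Demand slope: (154 − 124)/(66 − 76) = -3, so Qd = 352 − 3P.
Supply slope: (169 − 181)/(73 − 75) = 6, so Qs = 6P − 269.
Before the tax: set 352 − 3P = 6P − 269 → P* = $69, Q* = 145.
With the tax collected from consumers, demand (in seller-price terms) shifts: Qd = 352 − 3(P + 27).
New equilibrium: consumers pay $87, suppliers receive $60, Q = 91. (Wedge: Pb − Ps = 27.)
Revenue = t · Q = 27 · 91 = $2457.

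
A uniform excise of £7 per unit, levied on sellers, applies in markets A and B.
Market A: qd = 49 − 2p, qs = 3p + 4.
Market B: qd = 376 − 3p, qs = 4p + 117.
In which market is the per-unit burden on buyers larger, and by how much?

Market A, by £0.2.

Market A: pre-tax p* = £9, q* = 31; post-tax q = 22.6; per-unit burden on buyers = £4.2.
Market B: pre-tax p* = £37, q* = 265; post-tax q = 253; per-unit burden on buyers = £4.
Difference: £4.2 vs £4 → market A is larger by £0.2.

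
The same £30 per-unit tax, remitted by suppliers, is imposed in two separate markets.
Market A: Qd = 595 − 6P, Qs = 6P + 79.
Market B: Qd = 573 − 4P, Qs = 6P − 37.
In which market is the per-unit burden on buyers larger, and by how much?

Market B, by £3.

Market A: pre-tax P* = £43, Q* = 337; post-tax Q = 247; per-unit burden on buyers = £15.
Market B: pre-tax P* = £61, Q* = 329; post-tax Q = 257; per-unit burden on buyers = £18.
Difference: £15 vs £18 → market B is larger by £3.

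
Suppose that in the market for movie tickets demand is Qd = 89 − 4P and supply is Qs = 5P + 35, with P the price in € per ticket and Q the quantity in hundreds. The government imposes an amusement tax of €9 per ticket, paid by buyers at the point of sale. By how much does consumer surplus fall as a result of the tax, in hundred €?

Consumer surplus falls by €275 hundred.

Before the tax: set 89 − 4P = 5P + 35 → P* = €6, Q* = 65.
With the tax collected from buyers, demand (in seller-price terms) shifts: Qd = 89 − 4(P + 9).
Solving gives Q = 45 with buyers paying €11 and producers receiving €2 (the €9 wedge).
ΔCS is the trapezoid between Q = 45 and Q = 65 of height €5: ½ · (65 + 45) · 5 = €275.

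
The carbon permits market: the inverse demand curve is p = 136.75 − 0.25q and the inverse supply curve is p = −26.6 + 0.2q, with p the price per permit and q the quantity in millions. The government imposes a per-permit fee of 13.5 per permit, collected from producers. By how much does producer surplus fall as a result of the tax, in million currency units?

Inverting to q(p) form: qd = 547 − 4p; qs = 5p + 133.
Without the tax, 547 − 4p = 5p + 133 gives 9p = 414, so p* = 46 and q* = 363.
With the tax collected from producers, supply shifts: qs = 5(p − 13.5) + 133.
New equilibrium: consumers pay 53.5, producers receive 40, q = 333. (Wedge: pb − ps = 13.5.)
ΔPS is the trapezoid between Q = 333 and Q = 363 of height 6: ½ · (363 + 333) · 6 = 2088.

Producer surplus falls by 2088 million.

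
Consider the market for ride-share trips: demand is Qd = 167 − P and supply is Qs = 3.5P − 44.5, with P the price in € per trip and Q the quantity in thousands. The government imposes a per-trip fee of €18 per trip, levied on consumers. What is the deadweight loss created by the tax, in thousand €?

Without the tax, 167 − P = 3.5P − 44.5 gives 4.5P = 211.5, so P* = €47 and Q* = 120.
With the tax collected from consumers, demand (in seller-price terms) shifts: Qd = 167 − (P + 18).
Solving gives Q = 106 with consumers paying €61 and suppliers receiving €43 (the €18 wedge).
Quantity falls by |ΔQ| = |120 − 106| = 14.
DWL = ½ · t · |ΔQ| = ½ · 18 · 14 = €126.

Deadweight loss = €126 thousand.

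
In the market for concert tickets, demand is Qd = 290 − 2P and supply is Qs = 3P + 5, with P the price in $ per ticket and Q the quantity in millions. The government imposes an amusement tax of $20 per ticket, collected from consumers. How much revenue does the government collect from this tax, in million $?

Tax revenue = $3040 million.

Before the tax: set 290 − 2P = 3P + 5 → P* = $57, Q* = 176.
With the tax collected from consumers, demand (in seller-price terms) shifts: Qd = 290 − 2(P + 20).
New equilibrium: consumers pay $69, suppliers receive $49, Q = 152. (Wedge: Pb − Ps = 20.)
Revenue = t · Q = 20 · 152 = $3040.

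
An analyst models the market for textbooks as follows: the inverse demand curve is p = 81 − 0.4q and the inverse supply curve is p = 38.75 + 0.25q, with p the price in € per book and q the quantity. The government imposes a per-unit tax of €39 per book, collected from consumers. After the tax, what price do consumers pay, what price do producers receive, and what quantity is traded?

Rewrite in direct form: qd = 202.5 − 2.5p and qs = 4p − 155.
Before the tax: set 202.5 − 2.5p = 4p − 155 → p* = €55, q* = 65.
With the tax collected from consumers, demand (in seller-price terms) shifts: qd = 202.5 − 2.5(p + 39).
Solving gives q = 5 with consumers paying €79 and producers receiving €40 (the €39 wedge).

Consumers pay €79; producers receive €40; quantity = 5.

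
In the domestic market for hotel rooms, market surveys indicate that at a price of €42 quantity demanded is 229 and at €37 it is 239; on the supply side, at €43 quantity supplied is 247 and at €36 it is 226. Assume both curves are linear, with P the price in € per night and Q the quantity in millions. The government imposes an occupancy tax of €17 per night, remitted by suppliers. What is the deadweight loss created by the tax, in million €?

Demand slope: (239 − 229)/(37 − 42) = -2, so Qd = 313 − 2P.
Supply slope: (226 − 247)/(36 − 43) = 3, so Qs = 3P + 118.
Before the tax: set 313 − 2P = 3P + 118 → P* = €39, Q* = 235.
With the tax collected from suppliers, supply shifts: Qs = 3(P − 17) + 118.
New equilibrium: consumers pay €49.2, suppliers receive €32.2, Q = 214.6. (Wedge: Pb − Ps = 17.)
Quantity falls by |ΔQ| = |235 − 214.6| = 20.4.
DWL = ½ · t · |ΔQ| = ½ · 17 · 20.4 = €173.4.

Deadweight loss = €173.4 million.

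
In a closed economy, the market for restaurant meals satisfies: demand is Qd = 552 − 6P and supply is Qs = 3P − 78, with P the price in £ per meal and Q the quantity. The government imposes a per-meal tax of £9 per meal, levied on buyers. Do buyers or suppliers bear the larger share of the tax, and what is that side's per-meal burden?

Before the tax: set 552 − 6P = 3P − 78 → P* = £70, Q* = 132.
With the tax collected from buyers, demand (in seller-price terms) shifts: Qd = 552 − 6(P + 9).
New equilibrium: buyers pay £73, suppliers receive £64, Q = 114. (Wedge: Pb − Ps = 9.)
Per-meal burden: buyers £3, suppliers £6.
Suppliers take the larger share because supply is less price-elastic here (demand slope 6 vs supply slope 3).

Suppliers bear the larger share: £6 per meal.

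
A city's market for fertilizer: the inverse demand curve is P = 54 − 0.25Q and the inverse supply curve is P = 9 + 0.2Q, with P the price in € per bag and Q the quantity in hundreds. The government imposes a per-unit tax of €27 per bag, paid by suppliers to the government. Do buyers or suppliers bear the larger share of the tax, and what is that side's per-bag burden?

Buyers bear the larger share: €15 per bag.

Rewrite in direct form: Qd = 216 − 4P and Qs = 5P − 45.
Without the tax, 216 − 4P = 5P − 45 gives 9P = 261, so P* = €29 and Q* = 100.
With the tax collected from suppliers, supply shifts: Qs = 5(P − 27) − 45.
New equilibrium: buyers pay €44, suppliers receive €17, Q = 40. (Wedge: Pb − Ps = 27.)
Per-bag burden: buyers €15, suppliers €12.
Buyers take the larger share because demand is less price-elastic here (demand slope 4 vs supply slope 5).
The less price-elastic side of the market bears the larger share of a per-unit tax.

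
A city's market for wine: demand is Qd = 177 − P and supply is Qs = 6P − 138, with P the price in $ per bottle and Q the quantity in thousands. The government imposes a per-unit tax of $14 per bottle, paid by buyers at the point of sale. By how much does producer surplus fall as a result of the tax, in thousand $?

Before the tax: set 177 − P = 6P − 138 → P* = $45, Q* = 132.
With the tax collected from buyers, demand (in seller-price terms) shifts: Qd = 177 − (P + 14).
New equilibrium: buyers pay $57, sellers receive $43, Q = 120. (Wedge: Pb − Ps = 14.)
ΔPS is the trapezoid between Q = 120 and Q = 132 of height $2: ½ · (132 + 120) · 2 = $252.

Producer surplus falls by $252 thousand.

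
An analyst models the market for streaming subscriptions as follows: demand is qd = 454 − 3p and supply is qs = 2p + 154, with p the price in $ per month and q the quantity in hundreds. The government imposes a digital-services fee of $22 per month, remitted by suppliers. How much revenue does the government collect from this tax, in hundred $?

Tax revenue = $5447.2 hundred.

Before the tax: set 454 − 3p = 2p + 154 → p* = $60, q* = 274.
With the tax collected from suppliers, supply shifts: qs = 2(p − 22) + 154.
New equilibrium: consumers pay $68.8, suppliers receive $46.8, q = 247.6. (Wedge: pb − ps = 22.)
Revenue = t · Q = 22 · 247.6 = $5447.2.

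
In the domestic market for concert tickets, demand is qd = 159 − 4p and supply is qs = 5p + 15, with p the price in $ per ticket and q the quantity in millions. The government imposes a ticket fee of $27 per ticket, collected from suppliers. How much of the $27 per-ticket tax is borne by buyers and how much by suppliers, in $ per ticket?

Without the tax, 159 − 4p = 5p + 15 gives 9p = 144, so p* = $16 and q* = 95.
With the tax collected from suppliers, supply shifts: qs = 5(p − 27) + 15.
Solving gives q = 35 with buyers paying $31 and suppliers receiving $4 (the $27 wedge).
Burden on buyers: $15; on suppliers: $12. (They sum to $27.)
The less price-elastic side of the market bears the larger share of a per-unit tax.

Buyers bear $15 per ticket; suppliers bear $12 per ticket.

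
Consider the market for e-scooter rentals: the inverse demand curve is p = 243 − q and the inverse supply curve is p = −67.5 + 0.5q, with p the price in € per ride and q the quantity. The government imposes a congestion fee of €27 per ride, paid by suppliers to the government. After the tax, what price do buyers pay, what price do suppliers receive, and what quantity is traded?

Buyers pay €54; suppliers receive €27; quantity = 189.

Rewrite in direct form: qd = 243 − p and qs = 2p + 135.
Without the tax, 243 − p = 2p + 135 gives 3p = 108, so p* = €36 and q* = 207.
With the tax collected from suppliers, supply shifts: qs = 2(p − 27) + 135.
New equilibrium: buyers pay €54, suppliers receive €27, q = 189. (Wedge: pb − ps = 27.)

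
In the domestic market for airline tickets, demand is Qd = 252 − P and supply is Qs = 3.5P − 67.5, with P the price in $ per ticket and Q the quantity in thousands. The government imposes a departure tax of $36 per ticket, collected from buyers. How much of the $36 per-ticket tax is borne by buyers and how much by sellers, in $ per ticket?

Before the tax: set 252 − P = 3.5P − 67.5 → P* = $71, Q* = 181.
With the tax collected from buyers, demand (in seller-price terms) shifts: Qd = 252 − (P + 36).
Solving gives Q = 153 with buyers paying $99 and sellers receiving $63 (the $36 wedge).
Burden on buyers: $28; on sellers: $8. (They sum to $36.)

Buyers bear $28 per ticket; sellers bear $8 per ticket.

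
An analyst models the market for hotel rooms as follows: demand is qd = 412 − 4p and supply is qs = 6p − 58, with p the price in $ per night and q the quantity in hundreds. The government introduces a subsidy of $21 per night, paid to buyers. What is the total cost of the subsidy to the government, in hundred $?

Government outlay = $5762.4 hundred.

Before the subsidy: set 412 − 4p = 6p − 58 → p* = $47, q* = 224.
With a per-unit subsidy paid to buyers, each effectively pays p − 21, so demand becomes qd = 412 − 4(p − 21).
Solving gives q = 274.4 with buyers paying $34.4 and suppliers receiving $55.4 (the $21 wedge).
Outlay = t · Q = 21 · 274.4 = $5762.4.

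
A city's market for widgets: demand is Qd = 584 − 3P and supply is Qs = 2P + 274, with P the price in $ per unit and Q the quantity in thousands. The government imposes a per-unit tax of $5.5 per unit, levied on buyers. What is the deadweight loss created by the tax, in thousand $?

Deadweight loss = $18.15 thousand.

Before the tax: set 584 − 3P = 2P + 274 → P* = $62, Q* = 398.
With the tax collected from buyers, demand (in seller-price terms) shifts: Qd = 584 − 3(P + 5.5).
New equilibrium: buyers pay $64.2, suppliers receive $58.7, Q = 391.4. (Wedge: Pb − Ps = 5.5.)
Quantity falls by |ΔQ| = |398 − 391.4| = 6.6.
DWL = ½ · t · |ΔQ| = ½ · 5.5 · 6.6 = $18.15.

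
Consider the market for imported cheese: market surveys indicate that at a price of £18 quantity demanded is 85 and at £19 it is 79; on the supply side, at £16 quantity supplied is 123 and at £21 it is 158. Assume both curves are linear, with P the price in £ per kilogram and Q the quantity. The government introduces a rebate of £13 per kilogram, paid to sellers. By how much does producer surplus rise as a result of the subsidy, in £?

Demand slope: (79 − 85)/(19 − 18) = -6, so Qd = 193 − 6P.
Supply slope: (158 − 123)/(21 − 16) = 7, so Qs = 7P + 11.
Without the subsidy, 193 − 6P = 7P + 11 gives 13P = 182, so P* = £14 and Q* = 109.
With a per-unit subsidy paid to sellers, each receives P + 13 per unit sold, so supply becomes Qs = 7(P + 13) + 11.
Solving gives Q = 151 with buyers paying £7 and sellers receiving £20 (the £13 wedge).
ΔPS is the trapezoid between Q = 151 and Q = 109 of height £6: ½ · (109 + 151) · 6 = £780.

Producer surplus rises by £780.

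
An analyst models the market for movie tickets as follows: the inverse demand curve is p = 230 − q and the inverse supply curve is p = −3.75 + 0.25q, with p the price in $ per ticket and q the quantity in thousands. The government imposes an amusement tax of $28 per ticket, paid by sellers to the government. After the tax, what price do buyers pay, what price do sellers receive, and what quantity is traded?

Inverting to q(p) form: qd = 230 − p; qs = 4p + 15.
Without the tax, 230 − p = 4p + 15 gives 5p = 215, so p* = $43 and q* = 187.
With the tax collected from sellers, supply shifts: qs = 4(p − 28) + 15.
Solving gives q = 164.6 with buyers paying $65.4 and sellers receiving $37.4 (the $28 wedge).

Buyers pay $65.4; sellers receive $37.4; quantity = 164.6.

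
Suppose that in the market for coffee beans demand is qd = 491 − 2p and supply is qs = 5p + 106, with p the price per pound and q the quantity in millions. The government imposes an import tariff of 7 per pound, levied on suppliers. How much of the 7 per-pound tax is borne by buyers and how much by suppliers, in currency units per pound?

Before the tax: set 491 − 2p = 5p + 106 → p* = 55, q* = 381.
With the tax collected from suppliers, supply shifts: qs = 5(p − 7) + 106.
New equilibrium: buyers pay 60, suppliers receive 53, q = 371. (Wedge: pb − ps = 7.)
Burden on buyers: 5; on suppliers: 2. (They sum to 7.)

Buyers bear 5 per pound; suppliers bear 2 per pound.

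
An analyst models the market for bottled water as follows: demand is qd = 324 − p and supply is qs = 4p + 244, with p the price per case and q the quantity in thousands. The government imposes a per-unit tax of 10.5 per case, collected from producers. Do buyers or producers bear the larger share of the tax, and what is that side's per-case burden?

Buyers bear the larger share: 8.4 per case.

Before the tax: set 324 − p = 4p + 244 → p* = 16, q* = 308.
With the tax collected from producers, supply shifts: qs = 4(p − 10.5) + 244.
New equilibrium: buyers pay 24.4, producers receive 13.9, q = 299.6. (Wedge: pb − ps = 10.5.)
Per-case burden: buyers 8.4, producers 2.1.
Buyers take the larger share because demand is less price-elastic here (demand slope 1 vs supply slope 4).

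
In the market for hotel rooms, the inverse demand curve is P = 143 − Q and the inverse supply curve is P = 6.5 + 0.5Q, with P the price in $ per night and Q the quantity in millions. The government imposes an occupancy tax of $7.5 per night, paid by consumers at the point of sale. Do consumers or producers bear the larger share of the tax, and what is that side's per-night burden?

Rewrite in direct form: Qd = 143 − P and Qs = 2P − 13.
Before the tax: set 143 − P = 2P − 13 → P* = $52, Q* = 91.
With the tax collected from consumers, demand (in seller-price terms) shifts: Qd = 143 − (P + 7.5).
Solving gives Q = 86 with consumers paying $57 and producers receiving $49.5 (the $7.5 wedge).
Per-night burden: consumers $5, producers $2.5.
Consumers take the larger share because demand is less price-elastic here (demand slope 1 vs supply slope 2).

Consumers bear the larger share: $5 per night.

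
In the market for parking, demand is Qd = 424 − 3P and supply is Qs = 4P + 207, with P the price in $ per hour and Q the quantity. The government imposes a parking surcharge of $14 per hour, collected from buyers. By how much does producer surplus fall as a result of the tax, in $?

Without the tax, 424 − 3P = 4P + 207 gives 7P = 217, so P* = $31 and Q* = 331.
With the tax collected from buyers, demand (in seller-price terms) shifts: Qd = 424 − 3(P + 14).
New equilibrium: buyers pay $39, suppliers receive $25, Q = 307. (Wedge: Pb − Ps = 14.)
ΔPS is the trapezoid between Q = 307 and Q = 331 of height $6: ½ · (331 + 307) · 6 = $1914.

Producer surplus falls by $1914.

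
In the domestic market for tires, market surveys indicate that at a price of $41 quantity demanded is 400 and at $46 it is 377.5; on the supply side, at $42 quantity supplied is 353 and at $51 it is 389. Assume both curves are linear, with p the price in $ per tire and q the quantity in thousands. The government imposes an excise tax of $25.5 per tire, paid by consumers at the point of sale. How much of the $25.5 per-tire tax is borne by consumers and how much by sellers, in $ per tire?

Consumers bear $12 per tire; sellers bear $13.5 per tire.

Demand slope: (377.5 − 400)/(46 − 41) = -4.5, so qd = 584.5 − 4.5p.
Supply slope: (389 − 353)/(51 − 42) = 4, so qs = 4p + 185.
Without the tax, 584.5 − 4.5p = 4p + 185 gives 8.5p = 399.5, so p* = $47 and q* = 373.
With the tax collected from consumers, demand (in seller-price terms) shifts: qd = 584.5 − 4.5(p + 25.5).
Solving gives q = 319 with consumers paying $59 and sellers receiving $33.5 (the $25.5 wedge).
Burden on consumers: $12; on sellers: $13.5. (They sum to $25.5.)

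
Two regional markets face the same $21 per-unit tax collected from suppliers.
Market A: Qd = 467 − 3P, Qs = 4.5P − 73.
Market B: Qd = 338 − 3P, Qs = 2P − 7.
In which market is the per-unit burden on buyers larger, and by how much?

Market A: pre-tax P* = $72, Q* = 251; post-tax Q = 213.2; per-unit burden on buyers = $12.6.
Market B: pre-tax P* = $69, Q* = 131; post-tax Q = 105.8; per-unit burden on buyers = $8.4.
Difference: $12.6 vs $8.4 → market A is larger by $4.2.

Market A, by $4.2.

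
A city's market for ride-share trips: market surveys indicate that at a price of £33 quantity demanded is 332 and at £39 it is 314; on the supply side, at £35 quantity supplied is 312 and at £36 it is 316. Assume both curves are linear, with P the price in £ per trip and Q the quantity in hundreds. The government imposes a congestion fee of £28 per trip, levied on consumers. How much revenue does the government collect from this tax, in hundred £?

Demand slope: (314 − 332)/(39 − 33) = -3, so Qd = 431 − 3P.
Supply slope: (316 − 312)/(36 − 35) = 4, so Qs = 4P + 172.
Before the tax: set 431 − 3P = 4P + 172 → P* = £37, Q* = 320.
With the tax collected from consumers, demand (in seller-price terms) shifts: Qd = 431 − 3(P + 28).
New equilibrium: consumers pay £53, suppliers receive £25, Q = 272. (Wedge: Pb − Ps = 28.)
Revenue = t · Q = 28 · 272 = £7616.

Tax revenue = £7616 hundred.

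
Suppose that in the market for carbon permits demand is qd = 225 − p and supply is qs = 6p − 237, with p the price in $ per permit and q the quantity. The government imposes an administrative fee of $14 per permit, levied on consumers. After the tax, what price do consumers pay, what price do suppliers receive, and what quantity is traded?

Consumers pay $78; suppliers receive $64; quantity = 147.

Without the tax, 225 − p = 6p − 237 gives 7p = 462, so p* = $66 and q* = 159.
With the tax collected from consumers, demand (in seller-price terms) shifts: qd = 225 − (p + 14).
Solving gives q = 147 with consumers paying $78 and suppliers receiving $64 (the $14 wedge).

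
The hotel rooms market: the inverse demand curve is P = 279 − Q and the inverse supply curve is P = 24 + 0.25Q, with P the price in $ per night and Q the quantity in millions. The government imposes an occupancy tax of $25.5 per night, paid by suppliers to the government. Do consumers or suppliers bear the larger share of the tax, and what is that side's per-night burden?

Rewrite in direct form: Qd = 279 − P and Qs = 4P − 96.
Without the tax, 279 − P = 4P − 96 gives 5P = 375, so P* = $75 and Q* = 204.
With the tax collected from suppliers, supply shifts: Qs = 4(P − 25.5) − 96.
Solving gives Q = 183.6 with consumers paying $95.4 and suppliers receiving $69.9 (the $25.5 wedge).
Per-night burden: consumers $20.4, suppliers $5.1.
Consumers take the larger share because demand is less price-elastic here (demand slope 1 vs supply slope 4).
The less price-elastic side of the market bears the larger share of a per-unit tax.

Consumers bear the larger share: $20.4 per night.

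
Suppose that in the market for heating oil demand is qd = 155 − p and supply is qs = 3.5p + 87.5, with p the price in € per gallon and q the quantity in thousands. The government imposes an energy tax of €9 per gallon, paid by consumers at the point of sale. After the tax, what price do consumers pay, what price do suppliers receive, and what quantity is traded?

Consumers pay €22; suppliers receive €13; quantity = 133.

Before the tax: set 155 − p = 3.5p + 87.5 → p* = €15, q* = 140.
With the tax collected from consumers, demand (in seller-price terms) shifts: qd = 155 − (p + 9).
Solving gives q = 133 with consumers paying €22 and suppliers receiving €13 (the €9 wedge).
The less price-elastic side of the market bears the larger share of a per-unit tax.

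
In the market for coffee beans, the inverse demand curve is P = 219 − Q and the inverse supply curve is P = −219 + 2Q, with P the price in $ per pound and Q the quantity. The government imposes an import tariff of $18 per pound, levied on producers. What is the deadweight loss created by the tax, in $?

Deadweight loss = $54.

Rewrite in direct form: Qd = 219 − P and Qs = 0.5P + 109.5.
Without the tax, 219 − P = 0.5P + 109.5 gives 1.5P = 109.5, so P* = $73 and Q* = 146.
With the tax collected from producers, supply shifts: Qs = 0.5(P − 18) + 109.5.
New equilibrium: consumers pay $79, producers receive $61, Q = 140. (Wedge: Pb − Ps = 18.)
Quantity falls by |ΔQ| = |146 − 140| = 6.
DWL = ½ · t · |ΔQ| = ½ · 18 · 6 = $54.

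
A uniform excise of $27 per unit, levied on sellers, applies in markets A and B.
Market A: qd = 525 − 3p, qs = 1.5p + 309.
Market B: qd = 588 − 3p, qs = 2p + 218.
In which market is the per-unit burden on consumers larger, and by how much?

Market B, by $1.8.

Market A: pre-tax p* = $48, q* = 381; post-tax q = 354; per-unit burden on consumers = $9.
Market B: pre-tax p* = $74, q* = 366; post-tax q = 333.6; per-unit burden on consumers = $10.8.
Difference: $9 vs $10.8 → market B is larger by $1.8.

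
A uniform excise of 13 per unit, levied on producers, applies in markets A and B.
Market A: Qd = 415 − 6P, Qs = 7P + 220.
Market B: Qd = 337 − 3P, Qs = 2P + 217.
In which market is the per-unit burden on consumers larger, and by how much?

Market A: pre-tax P* = 15, Q* = 325; post-tax Q = 283; per-unit burden on consumers = 7.
Market B: pre-tax P* = 24, Q* = 265; post-tax Q = 249.4; per-unit burden on consumers = 5.2.
Difference: 7 vs 5.2 → market A is larger by 1.8.

Market A, by 1.8.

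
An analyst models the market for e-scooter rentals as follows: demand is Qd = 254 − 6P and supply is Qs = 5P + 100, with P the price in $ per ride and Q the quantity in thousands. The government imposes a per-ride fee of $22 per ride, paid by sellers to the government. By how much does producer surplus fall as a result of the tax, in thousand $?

Before the tax: set 254 − 6P = 5P + 100 → P* = $14, Q* = 170.
With the tax collected from sellers, supply shifts: Qs = 5(P − 22) + 100.
New equilibrium: buyers pay $24, sellers receive $2, Q = 110. (Wedge: Pb − Ps = 22.)
ΔPS is the trapezoid between Q = 110 and Q = 170 of height $12: ½ · (170 + 110) · 12 = $1680.

Producer surplus falls by $1680 thousand.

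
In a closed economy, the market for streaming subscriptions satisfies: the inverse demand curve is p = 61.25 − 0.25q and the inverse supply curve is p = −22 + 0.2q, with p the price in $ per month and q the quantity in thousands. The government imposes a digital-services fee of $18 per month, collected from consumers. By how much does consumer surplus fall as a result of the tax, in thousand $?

Consumer surplus falls by $1650 thousand.

Inverting to q(p) form: qd = 245 − 4p; qs = 5p + 110.
Without the tax, 245 − 4p = 5p + 110 gives 9p = 135, so p* = $15 and q* = 185.
With the tax collected from consumers, demand (in seller-price terms) shifts: qd = 245 − 4(p + 18).
Solving gives q = 145 with consumers paying $25 and producers receiving $7 (the $18 wedge).
ΔCS is the trapezoid between Q = 145 and Q = 185 of height $10: ½ · (185 + 145) · 10 = $1650.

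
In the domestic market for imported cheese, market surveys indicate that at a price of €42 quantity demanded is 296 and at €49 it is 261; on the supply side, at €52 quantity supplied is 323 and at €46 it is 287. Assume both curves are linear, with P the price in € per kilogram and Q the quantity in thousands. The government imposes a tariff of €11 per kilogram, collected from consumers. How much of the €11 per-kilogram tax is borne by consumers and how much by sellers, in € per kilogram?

Demand slope: (261 − 296)/(49 − 42) = -5, so Qd = 506 − 5P.
Supply slope: (287 − 323)/(46 − 52) = 6, so Qs = 6P + 11.
Before the tax: set 506 − 5P = 6P + 11 → P* = €45, Q* = 281.
With the tax collected from consumers, demand (in seller-price terms) shifts: Qd = 506 − 5(P + 11).
New equilibrium: consumers pay €51, sellers receive €40, Q = 251. (Wedge: Pb − Ps = 11.)
Burden on consumers: €6; on sellers: €5. (They sum to €11.)

Consumers bear €6 per kilogram; sellers bear €5 per kilogram.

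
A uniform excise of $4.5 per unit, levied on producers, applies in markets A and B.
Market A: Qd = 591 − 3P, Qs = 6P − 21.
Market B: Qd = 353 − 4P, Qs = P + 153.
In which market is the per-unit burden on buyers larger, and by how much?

Market A, by $2.1.

Market A: pre-tax P* = $68, Q* = 387; post-tax Q = 378; per-unit burden on buyers = $3.
Market B: pre-tax P* = $40, Q* = 193; post-tax Q = 189.4; per-unit burden on buyers = $0.9.
Difference: $3 vs $0.9 → market A is larger by $2.1.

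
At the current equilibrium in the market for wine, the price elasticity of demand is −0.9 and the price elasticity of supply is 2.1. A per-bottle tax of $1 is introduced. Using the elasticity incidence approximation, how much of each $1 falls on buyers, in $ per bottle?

Incidence ratio: buyers' share ≈ εs / (εs + |εd|) = 2.1 / (2.1 + 0.9) = 0.7.
So buyers bear ≈ 0.7 × $1 = $0.7; sellers bear $0.3.

Buyers bear ≈ $0.7 per bottle.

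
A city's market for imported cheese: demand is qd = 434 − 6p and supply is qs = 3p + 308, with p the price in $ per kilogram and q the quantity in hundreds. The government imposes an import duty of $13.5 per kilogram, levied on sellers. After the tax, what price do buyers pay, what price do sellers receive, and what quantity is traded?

Without the tax, 434 − 6p = 3p + 308 gives 9p = 126, so p* = $14 and q* = 350.
With the tax collected from sellers, supply shifts: qs = 3(p − 13.5) + 308.
New equilibrium: buyers pay $18.5, sellers receive $5, q = 323. (Wedge: pb − ps = 13.5.)

Buyers pay $18.5; sellers receive $5; quantity = 323.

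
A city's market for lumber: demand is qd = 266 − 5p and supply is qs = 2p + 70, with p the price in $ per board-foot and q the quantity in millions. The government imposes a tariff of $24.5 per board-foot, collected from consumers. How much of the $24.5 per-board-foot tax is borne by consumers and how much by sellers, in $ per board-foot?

Without the tax, 266 − 5p = 2p + 70 gives 7p = 196, so p* = $28 and q* = 126.
With the tax collected from consumers, demand (in seller-price terms) shifts: qd = 266 − 5(p + 24.5).
Solving gives q = 91 with consumers paying $35 and sellers receiving $10.5 (the $24.5 wedge).
Burden on consumers: $7; on sellers: $17.5. (They sum to $24.5.)

Consumers bear $7 per board-foot; sellers bear $17.5 per board-foot.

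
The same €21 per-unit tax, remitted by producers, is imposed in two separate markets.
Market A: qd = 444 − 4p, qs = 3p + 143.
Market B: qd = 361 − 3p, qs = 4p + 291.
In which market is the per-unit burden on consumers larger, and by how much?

Market A: pre-tax p* = €43, q* = 272; post-tax q = 236; per-unit burden on consumers = €9.
Market B: pre-tax p* = €10, q* = 331; post-tax q = 295; per-unit burden on consumers = €12.
Difference: €9 vs €12 → market B is larger by €3.

Market B, by €3.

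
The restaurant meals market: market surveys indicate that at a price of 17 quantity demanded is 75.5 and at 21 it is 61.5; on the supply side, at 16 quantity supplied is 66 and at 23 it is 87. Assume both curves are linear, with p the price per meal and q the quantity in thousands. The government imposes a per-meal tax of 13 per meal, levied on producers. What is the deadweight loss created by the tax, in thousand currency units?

Demand slope: (61.5 − 75.5)/(21 − 17) = -3.5, so qd = 135 − 3.5p.
Supply slope: (87 − 66)/(23 − 16) = 3, so qs = 3p + 18.
Without the tax, 135 − 3.5p = 3p + 18 gives 6.5p = 117, so p* = 18 and q* = 72.
With the tax collected from producers, supply shifts: qs = 3(p − 13) + 18.
Solving gives q = 51 with buyers paying 24 and producers receiving 11 (the 13 wedge).
Quantity falls by |ΔQ| = |72 − 51| = 21.
DWL = ½ · t · |ΔQ| = ½ · 13 · 21 = 136.5.

Deadweight loss = 136.5 thousand.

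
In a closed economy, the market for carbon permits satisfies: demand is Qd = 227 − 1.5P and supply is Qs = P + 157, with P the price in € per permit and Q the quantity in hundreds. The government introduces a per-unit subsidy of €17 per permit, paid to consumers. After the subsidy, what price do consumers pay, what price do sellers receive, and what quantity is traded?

Before the subsidy: set 227 − 1.5P = P + 157 → P* = €28, Q* = 185.
With a per-unit subsidy paid to consumers, each effectively pays P − 17, so demand becomes Qd = 227 − 1.5(P − 17).
Solving gives Q = 195.2 with consumers paying €21.2 and sellers receiving €38.2 (the €17 wedge).

Consumers pay €21.2; sellers receive €38.2; quantity = 195.2.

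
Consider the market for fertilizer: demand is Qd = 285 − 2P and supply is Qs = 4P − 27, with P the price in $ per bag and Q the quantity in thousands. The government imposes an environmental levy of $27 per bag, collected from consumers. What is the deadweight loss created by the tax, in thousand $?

Deadweight loss = $486 thousand.

Without the tax, 285 − 2P = 4P − 27 gives 6P = 312, so P* = $52 and Q* = 181.
With the tax collected from consumers, demand (in seller-price terms) shifts: Qd = 285 − 2(P + 27).
Solving gives Q = 145 with consumers paying $70 and sellers receiving $43 (the $27 wedge).
Quantity falls by |ΔQ| = |181 − 145| = 36.
DWL = ½ · t · |ΔQ| = ½ · 27 · 36 = $486.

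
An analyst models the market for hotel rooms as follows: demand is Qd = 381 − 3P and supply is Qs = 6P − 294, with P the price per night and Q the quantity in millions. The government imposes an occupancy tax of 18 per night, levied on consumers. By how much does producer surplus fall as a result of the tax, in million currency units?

Without the tax, 381 − 3P = 6P − 294 gives 9P = 675, so P* = 75 and Q* = 156.
With the tax collected from consumers, demand (in seller-price terms) shifts: Qd = 381 − 3(P + 18).
Solving gives Q = 120 with consumers paying 87 and producers receiving 69 (the 18 wedge).
ΔPS is the trapezoid between Q = 120 and Q = 156 of height 6: ½ · (156 + 120) · 6 = 828.

Producer surplus falls by 828 million.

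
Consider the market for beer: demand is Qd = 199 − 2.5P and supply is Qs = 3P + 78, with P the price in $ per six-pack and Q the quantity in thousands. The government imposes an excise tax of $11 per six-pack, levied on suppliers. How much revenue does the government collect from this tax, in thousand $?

Before the tax: set 199 − 2.5P = 3P + 78 → P* = $22, Q* = 144.
With the tax collected from suppliers, supply shifts: Qs = 3(P − 11) + 78.
Solving gives Q = 129 with buyers paying $28 and suppliers receiving $17 (the $11 wedge).
Revenue = t · Q = 11 · 129 = $1419.

Tax revenue = $1419 thousand.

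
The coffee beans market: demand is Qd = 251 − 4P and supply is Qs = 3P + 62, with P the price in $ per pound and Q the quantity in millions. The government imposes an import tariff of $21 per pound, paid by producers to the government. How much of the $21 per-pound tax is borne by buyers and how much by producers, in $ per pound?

Buyers bear $9 per pound; producers bear $12 per pound.

Without the tax, 251 − 4P = 3P + 62 gives 7P = 189, so P* = $27 and Q* = 143.
With the tax collected from producers, supply shifts: Qs = 3(P − 21) + 62.
Solving gives Q = 107 with buyers paying $36 and producers receiving $15 (the $21 wedge).
Burden on buyers: $9; on producers: $12. (They sum to $21.)
The less price-elastic side of the market bears the larger share of a per-unit tax.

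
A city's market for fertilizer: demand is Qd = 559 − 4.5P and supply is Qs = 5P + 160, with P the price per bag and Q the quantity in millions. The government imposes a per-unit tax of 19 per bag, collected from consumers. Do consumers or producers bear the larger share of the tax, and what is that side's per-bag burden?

Consumers bear the larger share: 10 per bag.

Without the tax, 559 − 4.5P = 5P + 160 gives 9.5P = 399, so P* = 42 and Q* = 370.
With the tax collected from consumers, demand (in seller-price terms) shifts: Qd = 559 − 4.5(P + 19).
New equilibrium: consumers pay 52, producers receive 33, Q = 325. (Wedge: Pb − Ps = 19.)
Per-bag burden: consumers 10, producers 9.
Consumers take the larger share because demand is less price-elastic here (demand slope 4.5 vs supply slope 5).
The less price-elastic side of the market bears the larger share of a per-unit tax.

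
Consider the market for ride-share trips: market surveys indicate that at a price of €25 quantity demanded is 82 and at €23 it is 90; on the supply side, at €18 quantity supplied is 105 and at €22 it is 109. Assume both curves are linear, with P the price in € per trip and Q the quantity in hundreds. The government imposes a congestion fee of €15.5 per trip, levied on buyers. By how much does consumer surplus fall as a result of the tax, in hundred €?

Demand slope: (90 − 82)/(23 − 25) = -4, so Qd = 182 − 4P.
Supply slope: (109 − 105)/(22 − 18) = 1, so Qs = P + 87.
Before the tax: set 182 − 4P = P + 87 → P* = €19, Q* = 106.
With the tax collected from buyers, demand (in seller-price terms) shifts: Qd = 182 − 4(P + 15.5).
Solving gives Q = 93.6 with buyers paying €22.1 and producers receiving €6.6 (the €15.5 wedge).
ΔCS is the trapezoid between Q = 93.6 and Q = 106 of height €3.1: ½ · (106 + 93.6) · 3.1 = €309.38.

Consumer surplus falls by €309.38 hundred.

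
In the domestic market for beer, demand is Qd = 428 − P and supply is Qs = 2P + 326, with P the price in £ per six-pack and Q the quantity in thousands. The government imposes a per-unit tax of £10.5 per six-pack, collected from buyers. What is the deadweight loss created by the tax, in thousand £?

Deadweight loss = £36.75 thousand.

Before the tax: set 428 − P = 2P + 326 → P* = £34, Q* = 394.
With the tax collected from buyers, demand (in seller-price terms) shifts: Qd = 428 − (P + 10.5).
New equilibrium: buyers pay £41, suppliers receive £30.5, Q = 387. (Wedge: Pb − Ps = 10.5.)
Quantity falls by |ΔQ| = |394 − 387| = 7.
DWL = ½ · t · |ΔQ| = ½ · 10.5 · 7 = £36.75.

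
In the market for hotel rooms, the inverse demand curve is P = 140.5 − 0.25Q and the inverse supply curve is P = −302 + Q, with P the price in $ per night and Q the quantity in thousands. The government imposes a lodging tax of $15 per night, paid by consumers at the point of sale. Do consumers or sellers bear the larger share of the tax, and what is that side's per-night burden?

Inverting to Q(P) form: Qd = 562 − 4P; Qs = P + 302.
Before the tax: set 562 − 4P = P + 302 → P* = $52, Q* = 354.
With the tax collected from consumers, demand (in seller-price terms) shifts: Qd = 562 − 4(P + 15).
New equilibrium: consumers pay $55, sellers receive $40, Q = 342. (Wedge: Pb − Ps = 15.)
Per-night burden: consumers $3, sellers $12.
Sellers take the larger share because supply is less price-elastic here (demand slope 4 vs supply slope 1).
The less price-elastic side of the market bears the larger share of a per-unit tax.

Sellers bear the larger share: $12 per night.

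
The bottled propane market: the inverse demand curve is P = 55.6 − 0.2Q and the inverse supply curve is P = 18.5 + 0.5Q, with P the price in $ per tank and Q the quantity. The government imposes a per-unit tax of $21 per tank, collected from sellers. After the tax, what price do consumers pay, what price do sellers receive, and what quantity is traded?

Consumers pay $51; sellers receive $30; quantity = 23.

Inverting to Q(P) form: Qd = 278 − 5P; Qs = 2P − 37.
Before the tax: set 278 − 5P = 2P − 37 → P* = $45, Q* = 53.
With the tax collected from sellers, supply shifts: Qs = 2(P − 21) − 37.
Solving gives Q = 23 with consumers paying $51 and sellers receiving $30 (the $21 wedge).
The less price-elastic side of the market bears the larger share of a per-unit tax.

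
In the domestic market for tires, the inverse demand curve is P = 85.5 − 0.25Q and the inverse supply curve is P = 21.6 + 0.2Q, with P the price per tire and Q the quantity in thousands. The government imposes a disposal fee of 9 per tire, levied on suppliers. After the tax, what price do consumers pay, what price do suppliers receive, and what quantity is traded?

Consumers pay 55; suppliers receive 46; quantity = 122.

Inverting to Q(P) form: Qd = 342 − 4P; Qs = 5P − 108.
Before the tax: set 342 − 4P = 5P − 108 → P* = 50, Q* = 142.
With the tax collected from suppliers, supply shifts: Qs = 5(P − 9) − 108.
New equilibrium: consumers pay 55, suppliers receive 46, Q = 122. (Wedge: Pb − Ps = 9.)
The less price-elastic side of the market bears the larger share of a per-unit tax.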